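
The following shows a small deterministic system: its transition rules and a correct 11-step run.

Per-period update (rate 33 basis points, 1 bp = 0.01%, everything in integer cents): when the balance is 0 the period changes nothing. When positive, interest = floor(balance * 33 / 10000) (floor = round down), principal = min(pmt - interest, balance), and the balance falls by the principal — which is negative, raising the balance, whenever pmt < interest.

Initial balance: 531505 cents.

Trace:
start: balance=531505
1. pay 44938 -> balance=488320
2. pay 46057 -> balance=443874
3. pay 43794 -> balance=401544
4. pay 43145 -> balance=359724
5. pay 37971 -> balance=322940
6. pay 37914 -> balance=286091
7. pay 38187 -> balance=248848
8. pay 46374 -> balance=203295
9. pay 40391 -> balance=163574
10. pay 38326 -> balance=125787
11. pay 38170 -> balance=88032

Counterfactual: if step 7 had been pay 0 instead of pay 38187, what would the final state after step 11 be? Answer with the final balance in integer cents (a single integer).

126726

(re-executing from step 7 with the substitution; state before step 7: balance=286091)
7. pay 0 -> balance=287035
8. pay 46374 -> balance=241608
9. pay 40391 -> balance=202014
10. pay 38326 -> balance=164354
11. pay 38170 -> balance=126726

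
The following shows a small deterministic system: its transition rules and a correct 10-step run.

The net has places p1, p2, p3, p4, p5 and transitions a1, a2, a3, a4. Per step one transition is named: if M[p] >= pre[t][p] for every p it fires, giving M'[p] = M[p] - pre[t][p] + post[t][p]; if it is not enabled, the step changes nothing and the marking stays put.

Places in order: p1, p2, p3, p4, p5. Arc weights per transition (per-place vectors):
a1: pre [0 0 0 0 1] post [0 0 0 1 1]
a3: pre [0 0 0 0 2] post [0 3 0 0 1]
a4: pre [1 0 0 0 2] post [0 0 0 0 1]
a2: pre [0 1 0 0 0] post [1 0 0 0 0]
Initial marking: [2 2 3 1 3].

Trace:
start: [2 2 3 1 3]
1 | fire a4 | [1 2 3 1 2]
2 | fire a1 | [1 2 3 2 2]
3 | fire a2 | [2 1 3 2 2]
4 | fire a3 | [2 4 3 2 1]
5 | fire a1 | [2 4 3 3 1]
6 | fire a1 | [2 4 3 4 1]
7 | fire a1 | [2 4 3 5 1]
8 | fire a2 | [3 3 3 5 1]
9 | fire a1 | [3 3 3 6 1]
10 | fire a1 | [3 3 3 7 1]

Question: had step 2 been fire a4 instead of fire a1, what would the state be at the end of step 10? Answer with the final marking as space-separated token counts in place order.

2 0 3 6 1

(re-executing from step 2 with the substitution; state before step 2: [1 2 3 1 2])
2 | fire a4 | [0 2 3 1 1]
3 | fire a2 | [1 1 3 1 1]
4 | fire a3 | [1 1 3 1 1]
5 | fire a1 | [1 1 3 2 1]
6 | fire a1 | [1 1 3 3 1]
7 | fire a1 | [1 1 3 4 1]
8 | fire a2 | [2 0 3 4 1]
9 | fire a1 | [2 0 3 5 1]
10 | fire a1 | [2 0 3 6 1]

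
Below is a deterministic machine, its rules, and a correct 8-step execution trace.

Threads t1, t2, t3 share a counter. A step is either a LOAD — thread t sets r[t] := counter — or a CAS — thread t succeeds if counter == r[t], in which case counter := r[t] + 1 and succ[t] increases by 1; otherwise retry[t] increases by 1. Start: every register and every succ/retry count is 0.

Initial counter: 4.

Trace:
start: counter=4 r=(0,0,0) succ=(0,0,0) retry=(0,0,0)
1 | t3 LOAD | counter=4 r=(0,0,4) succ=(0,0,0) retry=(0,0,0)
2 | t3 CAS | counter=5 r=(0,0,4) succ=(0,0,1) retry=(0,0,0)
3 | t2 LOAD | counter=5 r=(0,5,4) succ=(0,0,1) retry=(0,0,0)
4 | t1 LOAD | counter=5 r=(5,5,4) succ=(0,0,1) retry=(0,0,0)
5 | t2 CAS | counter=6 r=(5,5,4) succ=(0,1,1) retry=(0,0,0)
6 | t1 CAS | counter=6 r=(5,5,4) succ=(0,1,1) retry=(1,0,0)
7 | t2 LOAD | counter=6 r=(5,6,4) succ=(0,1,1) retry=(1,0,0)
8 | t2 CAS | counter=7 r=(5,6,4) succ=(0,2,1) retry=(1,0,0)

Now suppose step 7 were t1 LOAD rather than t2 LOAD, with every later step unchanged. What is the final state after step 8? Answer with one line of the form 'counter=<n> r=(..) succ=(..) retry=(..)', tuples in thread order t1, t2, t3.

(re-executing from step 7 with the substitution; state before step 7: counter=6 r=(5,5,4) succ=(0,1,1) retry=(1,0,0))
7 | t1 LOAD | counter=6 r=(6,5,4) succ=(0,1,1) retry=(1,0,0)
8 | t2 CAS | counter=6 r=(6,5,4) succ=(0,1,1) retry=(1,1,0)

counter=6 r=(6,5,4) succ=(0,1,1) retry=(1,1,0)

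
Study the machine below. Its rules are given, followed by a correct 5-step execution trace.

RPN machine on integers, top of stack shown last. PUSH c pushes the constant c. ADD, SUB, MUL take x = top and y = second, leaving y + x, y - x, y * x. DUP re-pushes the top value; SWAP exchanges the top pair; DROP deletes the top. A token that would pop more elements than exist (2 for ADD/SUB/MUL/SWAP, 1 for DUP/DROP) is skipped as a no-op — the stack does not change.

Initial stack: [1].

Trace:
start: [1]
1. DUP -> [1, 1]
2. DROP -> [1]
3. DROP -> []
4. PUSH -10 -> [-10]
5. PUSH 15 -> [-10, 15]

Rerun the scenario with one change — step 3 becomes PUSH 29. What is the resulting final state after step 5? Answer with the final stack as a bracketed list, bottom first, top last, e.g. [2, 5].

[1, 29, -10, 15]

(re-executing from step 3 with the substitution; state before step 3: [1])
3. PUSH 29 -> [1, 29]
4. PUSH -10 -> [1, 29, -10]
5. PUSH 15 -> [1, 29, -10, 15]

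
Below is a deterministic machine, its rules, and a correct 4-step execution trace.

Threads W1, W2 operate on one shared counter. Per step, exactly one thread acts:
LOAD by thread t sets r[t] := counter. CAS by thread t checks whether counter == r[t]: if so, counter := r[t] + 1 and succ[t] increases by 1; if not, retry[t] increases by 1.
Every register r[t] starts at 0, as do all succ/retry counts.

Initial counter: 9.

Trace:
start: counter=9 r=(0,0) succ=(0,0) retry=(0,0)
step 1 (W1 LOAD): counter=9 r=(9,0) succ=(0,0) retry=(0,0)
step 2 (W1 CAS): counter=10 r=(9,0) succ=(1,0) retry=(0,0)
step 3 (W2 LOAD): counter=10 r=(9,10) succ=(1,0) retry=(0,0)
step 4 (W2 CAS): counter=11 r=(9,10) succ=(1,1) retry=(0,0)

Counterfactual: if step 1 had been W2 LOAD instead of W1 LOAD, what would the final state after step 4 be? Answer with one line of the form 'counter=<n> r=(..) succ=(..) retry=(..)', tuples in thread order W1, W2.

(re-executing from step 1 with the substitution; state before step 1: counter=9 r=(0,0) succ=(0,0) retry=(0,0))
step 1 (W2 LOAD): counter=9 r=(0,9) succ=(0,0) retry=(0,0)
step 2 (W1 CAS): counter=9 r=(0,9) succ=(0,0) retry=(1,0)
step 3 (W2 LOAD): counter=9 r=(0,9) succ=(0,0) retry=(1,0)
step 4 (W2 CAS): counter=10 r=(0,9) succ=(0,1) retry=(1,0)

counter=10 r=(0,9) succ=(0,1) retry=(1,0)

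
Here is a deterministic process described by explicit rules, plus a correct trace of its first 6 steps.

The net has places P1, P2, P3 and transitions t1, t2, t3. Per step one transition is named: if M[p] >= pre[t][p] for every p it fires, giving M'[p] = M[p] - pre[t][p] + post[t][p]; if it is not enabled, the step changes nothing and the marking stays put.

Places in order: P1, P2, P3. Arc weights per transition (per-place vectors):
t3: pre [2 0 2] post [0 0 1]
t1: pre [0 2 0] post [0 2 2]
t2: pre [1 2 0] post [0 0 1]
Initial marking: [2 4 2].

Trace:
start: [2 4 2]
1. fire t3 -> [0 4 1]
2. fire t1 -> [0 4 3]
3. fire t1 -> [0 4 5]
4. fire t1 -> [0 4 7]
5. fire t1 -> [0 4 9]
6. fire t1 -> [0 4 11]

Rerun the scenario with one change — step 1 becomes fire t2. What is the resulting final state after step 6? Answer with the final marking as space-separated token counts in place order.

(re-executing from step 1 with the substitution; state before step 1: [2 4 2])
1. fire t2 -> [1 2 3]
2. fire t1 -> [1 2 5]
3. fire t1 -> [1 2 7]
4. fire t1 -> [1 2 9]
5. fire t1 -> [1 2 11]
6. fire t1 -> [1 2 13]

1 2 13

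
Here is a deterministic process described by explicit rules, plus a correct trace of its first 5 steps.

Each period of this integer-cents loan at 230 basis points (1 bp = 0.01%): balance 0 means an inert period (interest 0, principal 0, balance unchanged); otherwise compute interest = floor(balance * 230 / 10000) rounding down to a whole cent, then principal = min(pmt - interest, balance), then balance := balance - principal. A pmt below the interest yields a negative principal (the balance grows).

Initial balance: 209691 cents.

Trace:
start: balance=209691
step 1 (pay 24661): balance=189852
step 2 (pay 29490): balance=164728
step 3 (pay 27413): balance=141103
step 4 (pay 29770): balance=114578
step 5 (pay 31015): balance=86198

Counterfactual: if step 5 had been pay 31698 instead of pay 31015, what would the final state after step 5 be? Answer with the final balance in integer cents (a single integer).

85515

(re-executing from step 5 with the substitution; state before step 5: balance=114578)
step 5 (pay 31698): balance=85515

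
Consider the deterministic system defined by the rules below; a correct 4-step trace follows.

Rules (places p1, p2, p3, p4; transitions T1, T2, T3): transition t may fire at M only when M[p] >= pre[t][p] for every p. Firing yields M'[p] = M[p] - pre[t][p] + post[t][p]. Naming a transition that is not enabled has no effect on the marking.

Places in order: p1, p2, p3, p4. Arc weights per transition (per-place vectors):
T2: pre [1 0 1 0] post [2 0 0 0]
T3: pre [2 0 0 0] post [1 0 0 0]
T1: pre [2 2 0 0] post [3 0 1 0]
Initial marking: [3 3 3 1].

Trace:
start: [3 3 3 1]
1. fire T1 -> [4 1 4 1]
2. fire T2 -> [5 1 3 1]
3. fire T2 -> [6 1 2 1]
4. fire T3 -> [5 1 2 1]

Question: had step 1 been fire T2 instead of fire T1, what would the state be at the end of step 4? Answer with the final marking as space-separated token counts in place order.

5 3 0 1

(re-executing from step 1 with the substitution; state before step 1: [3 3 3 1])
1. fire T2 -> [4 3 2 1]
2. fire T2 -> [5 3 1 1]
3. fire T2 -> [6 3 0 1]
4. fire T3 -> [5 3 0 1]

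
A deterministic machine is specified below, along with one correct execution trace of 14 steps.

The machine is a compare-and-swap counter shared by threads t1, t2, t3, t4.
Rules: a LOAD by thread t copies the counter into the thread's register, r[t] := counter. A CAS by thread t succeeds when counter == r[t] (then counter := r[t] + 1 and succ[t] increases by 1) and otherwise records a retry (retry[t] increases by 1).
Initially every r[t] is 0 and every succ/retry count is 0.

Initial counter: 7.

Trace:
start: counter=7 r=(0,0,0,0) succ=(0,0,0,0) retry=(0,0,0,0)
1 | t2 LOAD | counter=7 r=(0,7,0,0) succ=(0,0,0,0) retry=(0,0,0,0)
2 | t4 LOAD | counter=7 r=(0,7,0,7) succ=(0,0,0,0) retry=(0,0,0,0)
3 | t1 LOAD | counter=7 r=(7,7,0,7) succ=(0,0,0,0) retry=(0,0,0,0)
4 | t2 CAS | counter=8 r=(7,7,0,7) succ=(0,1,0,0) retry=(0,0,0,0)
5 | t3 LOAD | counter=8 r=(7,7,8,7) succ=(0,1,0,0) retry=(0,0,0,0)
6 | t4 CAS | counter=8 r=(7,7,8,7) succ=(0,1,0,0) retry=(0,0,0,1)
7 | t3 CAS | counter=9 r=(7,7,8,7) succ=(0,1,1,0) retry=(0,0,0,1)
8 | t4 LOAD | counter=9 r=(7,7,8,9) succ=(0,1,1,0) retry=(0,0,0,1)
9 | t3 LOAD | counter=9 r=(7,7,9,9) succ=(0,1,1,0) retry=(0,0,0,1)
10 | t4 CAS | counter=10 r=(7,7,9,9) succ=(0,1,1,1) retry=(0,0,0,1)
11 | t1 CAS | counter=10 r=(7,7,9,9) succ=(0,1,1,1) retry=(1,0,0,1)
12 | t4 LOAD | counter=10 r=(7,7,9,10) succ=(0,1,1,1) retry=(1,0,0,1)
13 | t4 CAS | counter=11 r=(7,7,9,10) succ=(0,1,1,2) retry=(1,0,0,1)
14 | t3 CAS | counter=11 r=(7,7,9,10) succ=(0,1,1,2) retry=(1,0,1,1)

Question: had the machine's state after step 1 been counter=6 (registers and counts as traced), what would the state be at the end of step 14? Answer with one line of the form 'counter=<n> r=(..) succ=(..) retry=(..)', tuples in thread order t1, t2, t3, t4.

counter=9 r=(6,7,7,8) succ=(0,0,0,3) retry=(1,1,2,0)

state after step 1 := counter=6 r=(0,7,0,0) succ=(0,0,0,0) retry=(0,0,0,0)
2 | t4 LOAD | counter=6 r=(0,7,0,6) succ=(0,0,0,0) retry=(0,0,0,0)
3 | t1 LOAD | counter=6 r=(6,7,0,6) succ=(0,0,0,0) retry=(0,0,0,0)
4 | t2 CAS | counter=6 r=(6,7,0,6) succ=(0,0,0,0) retry=(0,1,0,0)
5 | t3 LOAD | counter=6 r=(6,7,6,6) succ=(0,0,0,0) retry=(0,1,0,0)
6 | t4 CAS | counter=7 r=(6,7,6,6) succ=(0,0,0,1) retry=(0,1,0,0)
7 | t3 CAS | counter=7 r=(6,7,6,6) succ=(0,0,0,1) retry=(0,1,1,0)
8 | t4 LOAD | counter=7 r=(6,7,6,7) succ=(0,0,0,1) retry=(0,1,1,0)
9 | t3 LOAD | counter=7 r=(6,7,7,7) succ=(0,0,0,1) retry=(0,1,1,0)
10 | t4 CAS | counter=8 r=(6,7,7,7) succ=(0,0,0,2) retry=(0,1,1,0)
11 | t1 CAS | counter=8 r=(6,7,7,7) succ=(0,0,0,2) retry=(1,1,1,0)
12 | t4 LOAD | counter=8 r=(6,7,7,8) succ=(0,0,0,2) retry=(1,1,1,0)
13 | t4 CAS | counter=9 r=(6,7,7,8) succ=(0,0,0,3) retry=(1,1,1,0)
14 | t3 CAS | counter=9 r=(6,7,7,8) succ=(0,0,0,3) retry=(1,1,2,0)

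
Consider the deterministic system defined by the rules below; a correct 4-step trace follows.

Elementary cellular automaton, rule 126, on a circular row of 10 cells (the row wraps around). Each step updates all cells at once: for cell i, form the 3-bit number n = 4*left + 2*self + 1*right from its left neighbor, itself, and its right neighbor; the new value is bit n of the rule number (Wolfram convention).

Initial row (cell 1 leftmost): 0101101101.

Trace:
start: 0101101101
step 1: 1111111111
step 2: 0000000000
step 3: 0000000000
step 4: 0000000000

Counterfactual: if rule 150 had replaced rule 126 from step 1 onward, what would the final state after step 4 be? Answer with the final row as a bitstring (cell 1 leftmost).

0011101110

(re-executing steps 1..4 under rule 150; state before step 1: 0101101101)
step 1: 0100000001
step 2: 0110000011
step 3: 0001000100
step 4: 0011101110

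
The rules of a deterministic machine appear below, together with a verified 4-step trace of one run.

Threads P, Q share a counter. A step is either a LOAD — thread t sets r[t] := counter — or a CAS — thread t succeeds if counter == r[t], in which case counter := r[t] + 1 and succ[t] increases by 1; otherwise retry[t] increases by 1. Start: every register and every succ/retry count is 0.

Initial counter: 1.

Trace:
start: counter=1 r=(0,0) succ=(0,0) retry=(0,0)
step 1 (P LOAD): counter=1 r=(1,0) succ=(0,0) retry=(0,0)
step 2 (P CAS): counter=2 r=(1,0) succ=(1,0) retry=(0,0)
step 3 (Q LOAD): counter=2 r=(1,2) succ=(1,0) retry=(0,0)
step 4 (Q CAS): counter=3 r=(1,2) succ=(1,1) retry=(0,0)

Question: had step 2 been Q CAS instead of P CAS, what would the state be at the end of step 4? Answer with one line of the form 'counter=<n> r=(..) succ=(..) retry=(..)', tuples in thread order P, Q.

(re-executing from step 2 with the substitution; state before step 2: counter=1 r=(1,0) succ=(0,0) retry=(0,0))
step 2 (Q CAS): counter=1 r=(1,0) succ=(0,0) retry=(0,1)
step 3 (Q LOAD): counter=1 r=(1,1) succ=(0,0) retry=(0,1)
step 4 (Q CAS): counter=2 r=(1,1) succ=(0,1) retry=(0,1)

counter=2 r=(1,1) succ=(0,1) retry=(0,1)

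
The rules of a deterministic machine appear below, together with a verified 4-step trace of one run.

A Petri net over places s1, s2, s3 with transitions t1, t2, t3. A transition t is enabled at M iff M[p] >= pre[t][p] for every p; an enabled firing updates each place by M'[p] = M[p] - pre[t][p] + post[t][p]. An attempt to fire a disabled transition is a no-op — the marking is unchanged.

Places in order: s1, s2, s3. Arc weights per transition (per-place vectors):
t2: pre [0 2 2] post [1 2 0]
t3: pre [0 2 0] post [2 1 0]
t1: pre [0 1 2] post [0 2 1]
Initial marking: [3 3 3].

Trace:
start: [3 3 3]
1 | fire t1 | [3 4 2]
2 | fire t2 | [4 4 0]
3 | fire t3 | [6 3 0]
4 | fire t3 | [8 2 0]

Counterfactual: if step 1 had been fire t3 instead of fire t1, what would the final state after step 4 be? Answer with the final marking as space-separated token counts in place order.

(re-executing from step 1 with the substitution; state before step 1: [3 3 3])
1 | fire t3 | [5 2 3]
2 | fire t2 | [6 2 1]
3 | fire t3 | [8 1 1]
4 | fire t3 | [8 1 1]

8 1 1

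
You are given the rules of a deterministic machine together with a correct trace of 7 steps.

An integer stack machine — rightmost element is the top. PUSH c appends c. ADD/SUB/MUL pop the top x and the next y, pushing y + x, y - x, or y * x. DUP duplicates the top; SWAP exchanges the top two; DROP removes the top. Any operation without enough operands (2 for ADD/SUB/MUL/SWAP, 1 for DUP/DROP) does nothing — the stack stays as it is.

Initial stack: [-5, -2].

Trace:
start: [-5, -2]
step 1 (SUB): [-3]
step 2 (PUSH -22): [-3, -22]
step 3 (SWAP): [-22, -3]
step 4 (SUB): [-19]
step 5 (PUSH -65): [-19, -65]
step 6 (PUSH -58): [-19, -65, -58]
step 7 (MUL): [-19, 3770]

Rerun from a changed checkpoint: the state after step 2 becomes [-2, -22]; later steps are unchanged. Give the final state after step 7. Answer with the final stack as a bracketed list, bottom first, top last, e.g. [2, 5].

[-20, 3770]

state after step 2 := [-2, -22]
step 3 (SWAP): [-22, -2]
step 4 (SUB): [-20]
step 5 (PUSH -65): [-20, -65]
step 6 (PUSH -58): [-20, -65, -58]
step 7 (MUL): [-20, 3770]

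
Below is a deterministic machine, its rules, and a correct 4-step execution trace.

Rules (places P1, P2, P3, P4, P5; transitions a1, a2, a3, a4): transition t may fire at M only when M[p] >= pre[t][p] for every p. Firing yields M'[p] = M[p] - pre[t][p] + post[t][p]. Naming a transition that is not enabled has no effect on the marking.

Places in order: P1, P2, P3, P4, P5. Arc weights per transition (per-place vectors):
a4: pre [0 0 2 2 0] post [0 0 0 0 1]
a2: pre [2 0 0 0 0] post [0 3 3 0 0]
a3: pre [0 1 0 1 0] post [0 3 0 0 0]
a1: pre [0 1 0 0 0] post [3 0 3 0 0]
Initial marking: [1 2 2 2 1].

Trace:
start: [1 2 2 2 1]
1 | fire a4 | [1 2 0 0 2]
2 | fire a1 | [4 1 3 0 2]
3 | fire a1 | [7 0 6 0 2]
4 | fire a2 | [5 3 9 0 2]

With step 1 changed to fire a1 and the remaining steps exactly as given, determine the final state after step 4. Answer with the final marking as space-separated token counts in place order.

5 3 11 2 1

(re-executing from step 1 with the substitution; state before step 1: [1 2 2 2 1])
1 | fire a1 | [4 1 5 2 1]
2 | fire a1 | [7 0 8 2 1]
3 | fire a1 | [7 0 8 2 1]
4 | fire a2 | [5 3 11 2 1]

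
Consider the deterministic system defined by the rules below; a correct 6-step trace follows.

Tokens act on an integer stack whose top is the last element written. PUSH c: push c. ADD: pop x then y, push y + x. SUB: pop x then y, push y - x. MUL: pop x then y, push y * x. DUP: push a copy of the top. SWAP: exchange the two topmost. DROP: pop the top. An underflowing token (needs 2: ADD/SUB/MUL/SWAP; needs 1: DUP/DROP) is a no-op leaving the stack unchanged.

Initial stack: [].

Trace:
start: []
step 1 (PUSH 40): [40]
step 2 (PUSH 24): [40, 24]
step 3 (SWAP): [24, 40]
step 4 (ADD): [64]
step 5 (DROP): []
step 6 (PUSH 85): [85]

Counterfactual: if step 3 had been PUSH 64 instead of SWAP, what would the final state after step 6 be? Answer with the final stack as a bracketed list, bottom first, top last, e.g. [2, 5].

[40, 85]

(re-executing from step 3 with the substitution; state before step 3: [40, 24])
step 3 (PUSH 64): [40, 24, 64]
step 4 (ADD): [40, 88]
step 5 (DROP): [40]
step 6 (PUSH 85): [40, 85]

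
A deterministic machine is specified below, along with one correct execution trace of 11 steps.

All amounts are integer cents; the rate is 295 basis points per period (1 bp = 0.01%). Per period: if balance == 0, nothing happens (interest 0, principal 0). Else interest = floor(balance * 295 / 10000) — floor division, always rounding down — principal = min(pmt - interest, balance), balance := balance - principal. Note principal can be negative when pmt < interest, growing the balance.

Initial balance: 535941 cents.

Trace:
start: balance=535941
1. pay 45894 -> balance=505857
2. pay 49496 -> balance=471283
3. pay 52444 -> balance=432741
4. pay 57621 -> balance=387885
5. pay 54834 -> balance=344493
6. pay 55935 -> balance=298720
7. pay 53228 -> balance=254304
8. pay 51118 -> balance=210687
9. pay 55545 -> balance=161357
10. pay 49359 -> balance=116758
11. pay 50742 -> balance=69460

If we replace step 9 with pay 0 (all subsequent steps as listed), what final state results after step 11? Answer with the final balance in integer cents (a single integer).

128330

(re-executing from step 9 with the substitution; state before step 9: balance=210687)
9. pay 0 -> balance=216902
10. pay 49359 -> balance=173941
11. pay 50742 -> balance=128330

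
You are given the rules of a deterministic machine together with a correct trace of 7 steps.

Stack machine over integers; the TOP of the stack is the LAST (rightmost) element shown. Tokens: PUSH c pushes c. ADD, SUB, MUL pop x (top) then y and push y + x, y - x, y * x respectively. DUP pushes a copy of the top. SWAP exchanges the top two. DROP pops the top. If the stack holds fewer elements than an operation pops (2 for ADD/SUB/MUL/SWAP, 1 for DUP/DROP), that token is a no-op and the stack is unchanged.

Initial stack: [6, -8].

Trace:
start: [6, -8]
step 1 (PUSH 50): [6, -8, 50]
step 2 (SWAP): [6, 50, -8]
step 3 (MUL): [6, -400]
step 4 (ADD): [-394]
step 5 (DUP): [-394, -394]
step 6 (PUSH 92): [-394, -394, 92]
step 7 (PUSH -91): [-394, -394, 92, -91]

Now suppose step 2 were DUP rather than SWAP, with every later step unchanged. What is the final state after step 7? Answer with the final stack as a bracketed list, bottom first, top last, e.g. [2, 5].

(re-executing from step 2 with the substitution; state before step 2: [6, -8, 50])
step 2 (DUP): [6, -8, 50, 50]
step 3 (MUL): [6, -8, 2500]
step 4 (ADD): [6, 2492]
step 5 (DUP): [6, 2492, 2492]
step 6 (PUSH 92): [6, 2492, 2492, 92]
step 7 (PUSH -91): [6, 2492, 2492, 92, -91]

[6, 2492, 2492, 92, -91]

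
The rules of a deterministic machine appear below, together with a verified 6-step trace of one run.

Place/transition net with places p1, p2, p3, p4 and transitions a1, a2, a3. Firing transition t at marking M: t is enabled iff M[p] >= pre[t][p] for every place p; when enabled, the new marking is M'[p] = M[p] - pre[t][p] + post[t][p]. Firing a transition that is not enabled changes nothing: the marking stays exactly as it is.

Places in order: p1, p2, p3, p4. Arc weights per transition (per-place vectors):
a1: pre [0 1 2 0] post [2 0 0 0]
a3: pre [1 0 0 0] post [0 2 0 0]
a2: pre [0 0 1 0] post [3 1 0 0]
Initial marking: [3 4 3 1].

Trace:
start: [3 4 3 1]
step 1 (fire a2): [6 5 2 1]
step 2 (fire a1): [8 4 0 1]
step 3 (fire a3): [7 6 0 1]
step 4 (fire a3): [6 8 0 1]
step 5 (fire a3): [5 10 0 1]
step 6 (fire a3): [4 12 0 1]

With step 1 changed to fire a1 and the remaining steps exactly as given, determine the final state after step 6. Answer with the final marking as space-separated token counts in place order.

1 11 1 1

(re-executing from step 1 with the substitution; state before step 1: [3 4 3 1])
step 1 (fire a1): [5 3 1 1]
step 2 (fire a1): [5 3 1 1]
step 3 (fire a3): [4 5 1 1]
step 4 (fire a3): [3 7 1 1]
step 5 (fire a3): [2 9 1 1]
step 6 (fire a3): [1 11 1 1]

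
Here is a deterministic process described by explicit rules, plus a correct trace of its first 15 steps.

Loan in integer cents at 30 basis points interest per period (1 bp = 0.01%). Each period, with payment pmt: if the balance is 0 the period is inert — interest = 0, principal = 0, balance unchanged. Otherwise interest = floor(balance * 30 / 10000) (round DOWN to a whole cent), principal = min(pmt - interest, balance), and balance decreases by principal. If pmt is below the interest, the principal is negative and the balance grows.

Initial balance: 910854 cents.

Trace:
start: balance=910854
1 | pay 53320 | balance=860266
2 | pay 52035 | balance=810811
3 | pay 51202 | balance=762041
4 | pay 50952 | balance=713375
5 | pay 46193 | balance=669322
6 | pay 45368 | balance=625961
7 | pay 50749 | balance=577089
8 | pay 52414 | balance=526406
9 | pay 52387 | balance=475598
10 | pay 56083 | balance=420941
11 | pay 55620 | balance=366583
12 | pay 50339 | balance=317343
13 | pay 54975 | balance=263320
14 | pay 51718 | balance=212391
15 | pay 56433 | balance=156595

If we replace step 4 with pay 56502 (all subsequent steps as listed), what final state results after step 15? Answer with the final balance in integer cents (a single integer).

(re-executing from step 4 with the substitution; state before step 4: balance=762041)
4 | pay 56502 | balance=707825
5 | pay 46193 | balance=663755
6 | pay 45368 | balance=620378
7 | pay 50749 | balance=571490
8 | pay 52414 | balance=520790
9 | pay 52387 | balance=469965
10 | pay 56083 | balance=415291
11 | pay 55620 | balance=360916
12 | pay 50339 | balance=311659
13 | pay 54975 | balance=257618
14 | pay 51718 | balance=206672
15 | pay 56433 | balance=150859

150859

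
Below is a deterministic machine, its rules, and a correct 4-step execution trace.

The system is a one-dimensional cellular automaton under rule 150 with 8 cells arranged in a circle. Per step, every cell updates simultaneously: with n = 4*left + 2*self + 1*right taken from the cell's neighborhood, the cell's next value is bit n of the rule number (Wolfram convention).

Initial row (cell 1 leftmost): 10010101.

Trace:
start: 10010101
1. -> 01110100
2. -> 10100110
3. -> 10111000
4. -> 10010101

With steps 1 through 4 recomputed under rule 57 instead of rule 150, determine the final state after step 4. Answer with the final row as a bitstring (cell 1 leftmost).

(re-executing steps 1..4 under rule 57; state before step 1: 10010101)
1. -> 01001011
2. -> 10100110
3. -> 01010101
4. -> 10101010

10101010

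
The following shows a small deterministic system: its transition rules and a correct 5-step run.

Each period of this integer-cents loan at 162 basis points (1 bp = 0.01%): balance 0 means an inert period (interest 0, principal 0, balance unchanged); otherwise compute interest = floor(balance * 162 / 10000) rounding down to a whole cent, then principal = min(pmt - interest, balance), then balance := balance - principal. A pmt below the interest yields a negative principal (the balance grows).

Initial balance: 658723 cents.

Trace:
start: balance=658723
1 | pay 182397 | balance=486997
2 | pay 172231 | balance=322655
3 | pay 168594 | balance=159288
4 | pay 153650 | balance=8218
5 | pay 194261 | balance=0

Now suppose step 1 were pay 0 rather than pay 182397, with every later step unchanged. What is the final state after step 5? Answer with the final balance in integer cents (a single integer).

(re-executing from step 1 with the substitution; state before step 1: balance=658723)
1 | pay 0 | balance=669394
2 | pay 172231 | balance=508007
3 | pay 168594 | balance=347642
4 | pay 153650 | balance=199623
5 | pay 194261 | balance=8595

8595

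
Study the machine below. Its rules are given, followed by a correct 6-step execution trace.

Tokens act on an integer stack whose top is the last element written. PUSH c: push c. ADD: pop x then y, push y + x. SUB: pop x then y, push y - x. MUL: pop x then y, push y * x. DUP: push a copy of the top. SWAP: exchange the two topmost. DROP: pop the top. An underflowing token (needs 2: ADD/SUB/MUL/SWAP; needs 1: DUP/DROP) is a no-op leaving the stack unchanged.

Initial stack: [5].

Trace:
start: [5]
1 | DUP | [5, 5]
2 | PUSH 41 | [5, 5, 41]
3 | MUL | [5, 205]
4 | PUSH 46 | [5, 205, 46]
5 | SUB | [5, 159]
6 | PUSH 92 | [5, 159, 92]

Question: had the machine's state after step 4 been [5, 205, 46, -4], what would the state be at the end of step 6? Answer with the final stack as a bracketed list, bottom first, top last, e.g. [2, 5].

[5, 205, 50, 92]

state after step 4 := [5, 205, 46, -4]
5 | SUB | [5, 205, 50]
6 | PUSH 92 | [5, 205, 50, 92]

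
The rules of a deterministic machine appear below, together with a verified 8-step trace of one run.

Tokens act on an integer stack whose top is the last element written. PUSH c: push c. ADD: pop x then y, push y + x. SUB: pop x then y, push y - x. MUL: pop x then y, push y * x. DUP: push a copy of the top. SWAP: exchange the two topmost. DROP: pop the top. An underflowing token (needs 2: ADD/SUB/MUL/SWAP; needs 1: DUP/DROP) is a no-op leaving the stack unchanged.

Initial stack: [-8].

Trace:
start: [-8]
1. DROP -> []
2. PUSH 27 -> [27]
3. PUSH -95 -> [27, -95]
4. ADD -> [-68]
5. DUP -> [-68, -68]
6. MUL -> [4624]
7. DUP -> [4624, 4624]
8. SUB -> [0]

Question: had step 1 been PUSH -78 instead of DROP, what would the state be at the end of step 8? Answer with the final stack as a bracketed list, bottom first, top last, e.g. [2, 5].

[-8, -78, 0]

(re-executing from step 1 with the substitution; state before step 1: [-8])
1. PUSH -78 -> [-8, -78]
2. PUSH 27 -> [-8, -78, 27]
3. PUSH -95 -> [-8, -78, 27, -95]
4. ADD -> [-8, -78, -68]
5. DUP -> [-8, -78, -68, -68]
6. MUL -> [-8, -78, 4624]
7. DUP -> [-8, -78, 4624, 4624]
8. SUB -> [-8, -78, 0]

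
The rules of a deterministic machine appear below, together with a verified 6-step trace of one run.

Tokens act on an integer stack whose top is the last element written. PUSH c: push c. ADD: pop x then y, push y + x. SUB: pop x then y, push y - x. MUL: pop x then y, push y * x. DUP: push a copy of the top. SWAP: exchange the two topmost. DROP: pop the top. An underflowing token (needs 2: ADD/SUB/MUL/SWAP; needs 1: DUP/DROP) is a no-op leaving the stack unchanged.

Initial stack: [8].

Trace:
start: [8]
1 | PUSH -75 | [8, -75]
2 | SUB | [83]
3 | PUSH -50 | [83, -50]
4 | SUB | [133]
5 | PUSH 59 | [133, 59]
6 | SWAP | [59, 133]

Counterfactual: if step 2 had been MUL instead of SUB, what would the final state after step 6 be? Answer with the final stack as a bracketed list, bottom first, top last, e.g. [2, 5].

(re-executing from step 2 with the substitution; state before step 2: [8, -75])
2 | MUL | [-600]
3 | PUSH -50 | [-600, -50]
4 | SUB | [-550]
5 | PUSH 59 | [-550, 59]
6 | SWAP | [59, -550]

[59, -550]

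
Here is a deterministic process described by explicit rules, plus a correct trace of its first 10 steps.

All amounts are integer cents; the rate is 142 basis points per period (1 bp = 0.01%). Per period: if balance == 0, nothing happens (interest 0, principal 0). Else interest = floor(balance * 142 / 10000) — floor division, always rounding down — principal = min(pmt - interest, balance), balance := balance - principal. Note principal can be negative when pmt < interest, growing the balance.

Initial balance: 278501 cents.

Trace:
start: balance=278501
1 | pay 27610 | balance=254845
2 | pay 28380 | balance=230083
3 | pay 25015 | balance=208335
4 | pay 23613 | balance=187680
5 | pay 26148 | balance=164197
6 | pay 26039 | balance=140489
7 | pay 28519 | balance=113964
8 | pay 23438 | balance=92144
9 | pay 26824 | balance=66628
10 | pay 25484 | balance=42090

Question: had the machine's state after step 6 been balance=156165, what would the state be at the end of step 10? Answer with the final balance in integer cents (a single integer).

state after step 6 := balance=156165
7 | pay 28519 | balance=129863
8 | pay 23438 | balance=108269
9 | pay 26824 | balance=82982
10 | pay 25484 | balance=58676

58676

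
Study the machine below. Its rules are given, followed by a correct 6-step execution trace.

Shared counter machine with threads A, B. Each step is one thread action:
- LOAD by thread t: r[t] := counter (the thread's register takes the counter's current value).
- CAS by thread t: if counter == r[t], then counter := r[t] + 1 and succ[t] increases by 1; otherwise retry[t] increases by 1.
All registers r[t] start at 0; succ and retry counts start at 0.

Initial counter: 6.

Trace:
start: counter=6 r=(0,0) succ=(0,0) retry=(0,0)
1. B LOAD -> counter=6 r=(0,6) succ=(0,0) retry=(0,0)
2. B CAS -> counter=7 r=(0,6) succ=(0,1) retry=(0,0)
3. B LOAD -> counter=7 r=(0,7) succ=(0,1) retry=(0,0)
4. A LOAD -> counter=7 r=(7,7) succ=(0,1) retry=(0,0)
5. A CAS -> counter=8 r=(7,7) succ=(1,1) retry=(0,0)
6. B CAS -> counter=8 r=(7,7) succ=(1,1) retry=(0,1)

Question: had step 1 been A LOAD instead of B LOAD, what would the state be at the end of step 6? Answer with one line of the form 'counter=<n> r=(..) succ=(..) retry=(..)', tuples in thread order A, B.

(re-executing from step 1 with the substitution; state before step 1: counter=6 r=(0,0) succ=(0,0) retry=(0,0))
1. A LOAD -> counter=6 r=(6,0) succ=(0,0) retry=(0,0)
2. B CAS -> counter=6 r=(6,0) succ=(0,0) retry=(0,1)
3. B LOAD -> counter=6 r=(6,6) succ=(0,0) retry=(0,1)
4. A LOAD -> counter=6 r=(6,6) succ=(0,0) retry=(0,1)
5. A CAS -> counter=7 r=(6,6) succ=(1,0) retry=(0,1)
6. B CAS -> counter=7 r=(6,6) succ=(1,0) retry=(0,2)

counter=7 r=(6,6) succ=(1,0) retry=(0,2)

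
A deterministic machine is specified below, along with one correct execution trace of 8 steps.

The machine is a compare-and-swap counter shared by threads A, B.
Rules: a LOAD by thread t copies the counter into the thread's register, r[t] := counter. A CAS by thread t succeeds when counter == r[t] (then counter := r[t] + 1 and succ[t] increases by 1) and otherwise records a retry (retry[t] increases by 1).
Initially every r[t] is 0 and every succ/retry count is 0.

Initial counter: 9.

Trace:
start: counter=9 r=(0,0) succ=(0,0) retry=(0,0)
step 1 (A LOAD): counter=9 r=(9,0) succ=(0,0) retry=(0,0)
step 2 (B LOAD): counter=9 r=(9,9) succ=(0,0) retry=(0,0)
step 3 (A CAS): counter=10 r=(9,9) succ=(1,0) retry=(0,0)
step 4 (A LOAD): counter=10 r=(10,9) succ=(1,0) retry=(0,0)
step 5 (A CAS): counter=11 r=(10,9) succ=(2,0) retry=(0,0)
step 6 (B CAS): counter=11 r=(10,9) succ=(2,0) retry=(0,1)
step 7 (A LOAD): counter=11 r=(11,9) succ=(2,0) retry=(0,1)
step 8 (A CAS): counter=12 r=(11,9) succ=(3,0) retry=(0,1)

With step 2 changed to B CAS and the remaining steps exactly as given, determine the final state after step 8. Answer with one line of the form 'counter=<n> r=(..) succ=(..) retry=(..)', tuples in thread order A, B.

(re-executing from step 2 with the substitution; state before step 2: counter=9 r=(9,0) succ=(0,0) retry=(0,0))
step 2 (B CAS): counter=9 r=(9,0) succ=(0,0) retry=(0,1)
step 3 (A CAS): counter=10 r=(9,0) succ=(1,0) retry=(0,1)
step 4 (A LOAD): counter=10 r=(10,0) succ=(1,0) retry=(0,1)
step 5 (A CAS): counter=11 r=(10,0) succ=(2,0) retry=(0,1)
step 6 (B CAS): counter=11 r=(10,0) succ=(2,0) retry=(0,2)
step 7 (A LOAD): counter=11 r=(11,0) succ=(2,0) retry=(0,2)
step 8 (A CAS): counter=12 r=(11,0) succ=(3,0) retry=(0,2)

counter=12 r=(11,0) succ=(3,0) retry=(0,2)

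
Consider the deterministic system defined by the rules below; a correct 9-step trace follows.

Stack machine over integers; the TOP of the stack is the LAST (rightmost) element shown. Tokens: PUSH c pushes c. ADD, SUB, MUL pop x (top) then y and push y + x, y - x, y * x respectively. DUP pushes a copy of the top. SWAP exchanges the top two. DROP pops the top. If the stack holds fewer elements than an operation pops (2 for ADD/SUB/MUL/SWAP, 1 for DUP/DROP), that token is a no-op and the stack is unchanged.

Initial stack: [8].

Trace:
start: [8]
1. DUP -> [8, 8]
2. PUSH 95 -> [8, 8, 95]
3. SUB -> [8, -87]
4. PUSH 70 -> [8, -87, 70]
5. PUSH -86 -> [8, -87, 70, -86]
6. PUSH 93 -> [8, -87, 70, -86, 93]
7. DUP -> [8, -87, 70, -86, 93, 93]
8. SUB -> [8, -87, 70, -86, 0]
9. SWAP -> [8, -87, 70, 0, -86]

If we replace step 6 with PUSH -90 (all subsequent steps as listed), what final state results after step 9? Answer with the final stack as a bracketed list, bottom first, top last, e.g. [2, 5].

(re-executing from step 6 with the substitution; state before step 6: [8, -87, 70, -86])
6. PUSH -90 -> [8, -87, 70, -86, -90]
7. DUP -> [8, -87, 70, -86, -90, -90]
8. SUB -> [8, -87, 70, -86, 0]
9. SWAP -> [8, -87, 70, 0, -86]

[8, -87, 70, 0, -86]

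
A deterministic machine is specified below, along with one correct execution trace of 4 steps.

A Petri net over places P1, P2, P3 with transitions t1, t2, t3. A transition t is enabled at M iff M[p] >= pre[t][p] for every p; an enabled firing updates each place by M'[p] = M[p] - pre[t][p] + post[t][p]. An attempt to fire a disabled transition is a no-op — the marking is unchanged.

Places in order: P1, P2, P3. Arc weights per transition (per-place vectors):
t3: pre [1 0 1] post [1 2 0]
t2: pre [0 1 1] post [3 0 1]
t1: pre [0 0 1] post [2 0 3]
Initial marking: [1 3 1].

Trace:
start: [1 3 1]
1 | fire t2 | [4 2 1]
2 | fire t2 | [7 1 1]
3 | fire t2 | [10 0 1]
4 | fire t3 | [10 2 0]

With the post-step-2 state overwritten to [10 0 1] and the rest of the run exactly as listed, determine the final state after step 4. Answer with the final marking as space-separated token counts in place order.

state after step 2 := [10 0 1]
3 | fire t2 | [10 0 1]
4 | fire t3 | [10 2 0]

10 2 0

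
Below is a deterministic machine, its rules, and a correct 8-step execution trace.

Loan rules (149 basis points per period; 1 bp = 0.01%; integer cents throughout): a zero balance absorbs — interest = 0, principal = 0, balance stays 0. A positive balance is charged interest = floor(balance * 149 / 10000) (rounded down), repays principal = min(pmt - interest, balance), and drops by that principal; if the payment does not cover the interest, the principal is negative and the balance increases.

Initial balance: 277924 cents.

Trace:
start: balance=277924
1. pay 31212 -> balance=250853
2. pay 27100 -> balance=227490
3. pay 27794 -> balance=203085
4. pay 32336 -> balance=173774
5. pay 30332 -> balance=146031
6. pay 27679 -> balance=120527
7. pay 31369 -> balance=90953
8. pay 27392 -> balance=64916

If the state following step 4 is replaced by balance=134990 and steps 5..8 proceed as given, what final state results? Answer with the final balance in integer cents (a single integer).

23769

state after step 4 := balance=134990
5. pay 30332 -> balance=106669
6. pay 27679 -> balance=80579
7. pay 31369 -> balance=50410
8. pay 27392 -> balance=23769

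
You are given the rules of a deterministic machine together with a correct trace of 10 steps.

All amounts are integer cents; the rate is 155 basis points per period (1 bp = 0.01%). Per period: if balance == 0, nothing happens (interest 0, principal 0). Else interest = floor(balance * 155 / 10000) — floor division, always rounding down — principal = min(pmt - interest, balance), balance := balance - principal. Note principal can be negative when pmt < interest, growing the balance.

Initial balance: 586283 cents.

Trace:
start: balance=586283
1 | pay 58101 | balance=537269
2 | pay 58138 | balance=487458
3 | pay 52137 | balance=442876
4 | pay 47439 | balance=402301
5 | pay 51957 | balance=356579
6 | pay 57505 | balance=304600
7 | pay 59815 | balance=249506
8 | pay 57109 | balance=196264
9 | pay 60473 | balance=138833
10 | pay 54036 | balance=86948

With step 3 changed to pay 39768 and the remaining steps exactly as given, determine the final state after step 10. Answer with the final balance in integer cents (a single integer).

100725

(re-executing from step 3 with the substitution; state before step 3: balance=487458)
3 | pay 39768 | balance=455245
4 | pay 47439 | balance=414862
5 | pay 51957 | balance=369335
6 | pay 57505 | balance=317554
7 | pay 59815 | balance=262661
8 | pay 57109 | balance=209623
9 | pay 60473 | balance=152399
10 | pay 54036 | balance=100725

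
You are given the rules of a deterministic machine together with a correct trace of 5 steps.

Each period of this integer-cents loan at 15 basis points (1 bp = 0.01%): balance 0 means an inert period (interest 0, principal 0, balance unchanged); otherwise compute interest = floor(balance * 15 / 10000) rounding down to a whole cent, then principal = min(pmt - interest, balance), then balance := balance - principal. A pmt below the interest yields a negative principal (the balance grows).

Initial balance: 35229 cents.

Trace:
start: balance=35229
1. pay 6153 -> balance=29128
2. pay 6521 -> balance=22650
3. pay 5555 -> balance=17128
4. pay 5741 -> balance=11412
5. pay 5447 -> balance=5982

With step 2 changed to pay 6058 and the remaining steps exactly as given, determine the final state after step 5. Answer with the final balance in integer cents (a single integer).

(re-executing from step 2 with the substitution; state before step 2: balance=29128)
2. pay 6058 -> balance=23113
3. pay 5555 -> balance=17592
4. pay 5741 -> balance=11877
5. pay 5447 -> balance=6447

6447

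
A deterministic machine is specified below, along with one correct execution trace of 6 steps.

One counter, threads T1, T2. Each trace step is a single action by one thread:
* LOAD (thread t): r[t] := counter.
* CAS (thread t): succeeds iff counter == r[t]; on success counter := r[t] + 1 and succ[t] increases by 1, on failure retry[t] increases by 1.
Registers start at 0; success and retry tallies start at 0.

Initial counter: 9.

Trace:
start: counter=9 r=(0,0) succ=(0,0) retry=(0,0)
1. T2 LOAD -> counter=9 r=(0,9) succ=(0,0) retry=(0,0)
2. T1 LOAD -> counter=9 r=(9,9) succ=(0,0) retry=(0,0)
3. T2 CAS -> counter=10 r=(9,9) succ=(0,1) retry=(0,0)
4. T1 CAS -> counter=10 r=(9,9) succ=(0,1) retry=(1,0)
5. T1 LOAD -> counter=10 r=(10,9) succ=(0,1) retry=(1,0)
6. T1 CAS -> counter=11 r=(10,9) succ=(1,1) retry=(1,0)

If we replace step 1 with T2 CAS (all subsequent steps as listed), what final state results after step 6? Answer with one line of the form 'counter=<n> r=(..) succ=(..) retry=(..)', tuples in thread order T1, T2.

(re-executing from step 1 with the substitution; state before step 1: counter=9 r=(0,0) succ=(0,0) retry=(0,0))
1. T2 CAS -> counter=9 r=(0,0) succ=(0,0) retry=(0,1)
2. T1 LOAD -> counter=9 r=(9,0) succ=(0,0) retry=(0,1)
3. T2 CAS -> counter=9 r=(9,0) succ=(0,0) retry=(0,2)
4. T1 CAS -> counter=10 r=(9,0) succ=(1,0) retry=(0,2)
5. T1 LOAD -> counter=10 r=(10,0) succ=(1,0) retry=(0,2)
6. T1 CAS -> counter=11 r=(10,0) succ=(2,0) retry=(0,2)

counter=11 r=(10,0) succ=(2,0) retry=(0,2)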